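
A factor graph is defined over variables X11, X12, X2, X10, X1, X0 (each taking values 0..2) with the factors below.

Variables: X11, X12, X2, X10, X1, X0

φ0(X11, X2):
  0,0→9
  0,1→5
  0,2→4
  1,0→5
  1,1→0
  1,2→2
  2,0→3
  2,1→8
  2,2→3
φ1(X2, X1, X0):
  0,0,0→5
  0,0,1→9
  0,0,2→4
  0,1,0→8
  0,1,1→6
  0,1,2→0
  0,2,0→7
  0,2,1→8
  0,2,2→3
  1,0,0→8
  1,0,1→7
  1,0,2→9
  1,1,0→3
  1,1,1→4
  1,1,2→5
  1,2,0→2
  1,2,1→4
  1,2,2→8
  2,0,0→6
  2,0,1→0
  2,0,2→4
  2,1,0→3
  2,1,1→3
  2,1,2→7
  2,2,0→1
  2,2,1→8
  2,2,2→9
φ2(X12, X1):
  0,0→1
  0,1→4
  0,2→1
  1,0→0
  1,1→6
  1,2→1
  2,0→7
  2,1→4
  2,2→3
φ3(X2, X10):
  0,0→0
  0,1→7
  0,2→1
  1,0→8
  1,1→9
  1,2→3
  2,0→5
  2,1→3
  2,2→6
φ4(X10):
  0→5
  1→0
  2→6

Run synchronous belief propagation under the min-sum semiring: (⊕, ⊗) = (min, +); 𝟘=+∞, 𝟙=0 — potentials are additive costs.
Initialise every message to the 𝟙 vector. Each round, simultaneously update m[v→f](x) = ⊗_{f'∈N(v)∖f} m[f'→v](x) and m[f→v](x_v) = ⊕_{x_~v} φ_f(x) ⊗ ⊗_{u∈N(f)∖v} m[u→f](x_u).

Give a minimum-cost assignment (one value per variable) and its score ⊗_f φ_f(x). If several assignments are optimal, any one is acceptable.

assignment: (X11=1, X12=1, X2=2, X10=1, X1=0, X0=1); score = 5

init: all messages = 𝟙 over 3 values
r1 m[φ0→X11] = [4, 0, 3]
r1 m[φ0→X2] = [3, 0, 2]
r1 m[φ1→X2] = [0, 2, 0]
r1 m[φ1→X1] = [0, 0, 1]
r1 m[φ1→X0] = [1, 0, 0]
r1 m[φ2→X12] = [1, 0, 3]
r1 m[φ2→X1] = [0, 4, 1]
r1 m[φ3→X2] = [0, 3, 3]
r1 m[φ3→X10] = [0, 3, 1]
r1 m[φ4→X10] = [5, 0, 6]
r1 m[X11→φ0] = [0, 0, 0]
r1 m[X12→φ2] = [0, 0, 0]
r1 m[X2→φ0] = [0, 0, 0]
r1 m[X2→φ1] = [0, 0, 0]
r1 m[X2→φ3] = [0, 0, 0]
r1 m[X10→φ3] = [0, 0, 0]
r1 m[X10→φ4] = [0, 0, 0]
r1 m[X1→φ1] = [0, 0, 0]
r1 m[X1→φ2] = [0, 0, 0]
r1 m[X0→φ1] = [0, 0, 0]
r2 m[φ0→X11] = [4, 0, 3]
r2 m[φ0→X2] = [3, 0, 2]
r2 m[φ1→X2] = [0, 2, 0]
r2 m[φ1→X1] = [0, 0, 1]
r2 m[φ1→X0] = [1, 0, 0]
r2 m[φ2→X12] = [1, 0, 3]
r2 m[φ2→X1] = [0, 4, 1]
r2 m[φ3→X2] = [0, 3, 3]
r2 m[φ3→X10] = [0, 3, 1]
r2 m[φ4→X10] = [5, 0, 6]
r2 m[X11→φ0] = [0, 0, 0]
r2 m[X12→φ2] = [0, 0, 0]
r2 m[X2→φ0] = [0, 5, 3]
r2 m[X2→φ1] = [3, 3, 5]
r2 m[X2→φ3] = [3, 2, 2]
r2 m[X10→φ3] = [5, 0, 6]
r2 m[X10→φ4] = [0, 3, 1]
r2 m[X1→φ1] = [0, 4, 1]
r2 m[X1→φ2] = [0, 0, 1]
r2 m[X0→φ1] = [0, 0, 0]
r3 m[φ0→X11] = [7, 5, 3]
r3 m[φ0→X2] = [3, 0, 2]
r3 m[φ1→X2] = [4, 3, 0]
r3 m[φ1→X1] = [5, 3, 5]
r3 m[φ1→X0] = [6, 5, 7]
r3 m[φ2→X12] = [1, 0, 4]
r3 m[φ2→X1] = [0, 4, 1]
r3 m[φ3→X2] = [5, 9, 3]
r3 m[φ3→X10] = [3, 5, 4]
r3 m[φ4→X10] = [5, 0, 6]
r3 m[X11→φ0] = [0, 0, 0]
r3 m[X12→φ2] = [0, 0, 0]
r3 m[X2→φ0] = [0, 5, 3]
r3 m[X2→φ1] = [3, 3, 5]
r3 m[X2→φ3] = [3, 2, 2]
r3 m[X10→φ3] = [5, 0, 6]
r3 m[X10→φ4] = [0, 3, 1]
r3 m[X1→φ1] = [0, 4, 1]
r3 m[X1→φ2] = [0, 0, 1]
r3 m[X0→φ1] = [0, 0, 0]
r4 m[φ0→X11] = [7, 5, 3]
r4 m[φ0→X2] = [3, 0, 2]
r4 m[φ1→X2] = [4, 3, 0]
r4 m[φ1→X1] = [5, 3, 5]
r4 m[φ1→X0] = [6, 5, 7]
r4 m[φ2→X12] = [1, 0, 4]
r4 m[φ2→X1] = [0, 4, 1]
r4 m[φ3→X2] = [5, 9, 3]
r4 m[φ3→X10] = [3, 5, 4]
r4 m[φ4→X10] = [5, 0, 6]
r4 m[X11→φ0] = [0, 0, 0]
r4 m[X12→φ2] = [0, 0, 0]
r4 m[X2→φ0] = [9, 12, 3]
r4 m[X2→φ1] = [8, 9, 5]
r4 m[X2→φ3] = [7, 3, 2]
r4 m[X10→φ3] = [5, 0, 6]
r4 m[X10→φ4] = [3, 5, 4]
r4 m[X1→φ1] = [0, 4, 1]
r4 m[X1→φ2] = [5, 3, 5]
r4 m[X0→φ1] = [0, 0, 0]
r5 m[φ0→X11] = [7, 5, 6]
r5 m[φ0→X2] = [3, 0, 2]
r5 m[φ1→X2] = [4, 3, 0]
r5 m[φ1→X1] = [5, 8, 6]
r5 m[φ1→X0] = [7, 5, 9]
r5 m[φ2→X12] = [6, 5, 7]
r5 m[φ2→X1] = [0, 4, 1]
r5 m[φ3→X2] = [5, 9, 3]
r5 m[φ3→X10] = [7, 5, 6]
r5 m[φ4→X10] = [5, 0, 6]
r5 m[X11→φ0] = [0, 0, 0]
r5 m[X12→φ2] = [0, 0, 0]
r5 m[X2→φ0] = [9, 12, 3]
r5 m[X2→φ1] = [8, 9, 5]
r5 m[X2→φ3] = [7, 3, 2]
r5 m[X10→φ3] = [5, 0, 6]
r5 m[X10→φ4] = [3, 5, 4]
r5 m[X1→φ1] = [0, 4, 1]
r5 m[X1→φ2] = [5, 3, 5]
r5 m[X0→φ1] = [0, 0, 0]
r6 m[φ0→X11] = [7, 5, 6]
r6 m[φ0→X2] = [3, 0, 2]
r6 m[φ1→X2] = [4, 3, 0]
r6 m[φ1→X1] = [5, 8, 6]
r6 m[φ1→X0] = [7, 5, 9]
r6 m[φ2→X12] = [6, 5, 7]
r6 m[φ2→X1] = [0, 4, 1]
r6 m[φ3→X2] = [5, 9, 3]
r6 m[φ3→X10] = [7, 5, 6]
r6 m[φ4→X10] = [5, 0, 6]
r6 m[X11→φ0] = [0, 0, 0]
r6 m[X12→φ2] = [0, 0, 0]
r6 m[X2→φ0] = [9, 12, 3]
r6 m[X2→φ1] = [8, 9, 5]
r6 m[X2→φ3] = [7, 3, 2]
r6 m[X10→φ3] = [5, 0, 6]
r6 m[X10→φ4] = [7, 5, 6]
r6 m[X1→φ1] = [0, 4, 1]
r6 m[X1→φ2] = [5, 8, 6]
r6 m[X0→φ1] = [0, 0, 0]
r7 m[φ0→X11] = [7, 5, 6]
r7 m[φ0→X2] = [3, 0, 2]
r7 m[φ1→X2] = [4, 3, 0]
r7 m[φ1→X1] = [5, 8, 6]
r7 m[φ1→X0] = [7, 5, 9]
r7 m[φ2→X12] = [6, 5, 9]
r7 m[φ2→X1] = [0, 4, 1]
r7 m[φ3→X2] = [5, 9, 3]
r7 m[φ3→X10] = [7, 5, 6]
r7 m[φ4→X10] = [5, 0, 6]
r7 m[X11→φ0] = [0, 0, 0]
r7 m[X12→φ2] = [0, 0, 0]
r7 m[X2→φ0] = [9, 12, 3]
r7 m[X2→φ1] = [8, 9, 5]
r7 m[X2→φ3] = [7, 3, 2]
r7 m[X10→φ3] = [5, 0, 6]
r7 m[X10→φ4] = [7, 5, 6]
r7 m[X1→φ1] = [0, 4, 1]
r7 m[X1→φ2] = [5, 8, 6]
r7 m[X0→φ1] = [0, 0, 0]
r8 m[φ0→X11] = [7, 5, 6]
r8 m[φ0→X2] = [3, 0, 2]
r8 m[φ1→X2] = [4, 3, 0]
r8 m[φ1→X1] = [5, 8, 6]
r8 m[φ1→X0] = [7, 5, 9]
r8 m[φ2→X12] = [6, 5, 9]
r8 m[φ2→X1] = [0, 4, 1]
r8 m[φ3→X2] = [5, 9, 3]
r8 m[φ3→X10] = [7, 5, 6]
r8 m[φ4→X10] = [5, 0, 6]
r8 m[X11→φ0] = [0, 0, 0]
r8 m[X12→φ2] = [0, 0, 0]
r8 m[X2→φ0] = [9, 12, 3]
r8 m[X2→φ1] = [8, 9, 5]
r8 m[X2→φ3] = [7, 3, 2]
r8 m[X10→φ3] = [5, 0, 6]
r8 m[X10→φ4] = [7, 5, 6]
r8 m[X1→φ1] = [0, 4, 1]
r8 m[X1→φ2] = [5, 8, 6]
r8 m[X0→φ1] = [0, 0, 0]
fixed point reached at round 8
traceback from X11: (X11=1, X12=1, X2=2, X10=1, X1=0, X0=1), score=5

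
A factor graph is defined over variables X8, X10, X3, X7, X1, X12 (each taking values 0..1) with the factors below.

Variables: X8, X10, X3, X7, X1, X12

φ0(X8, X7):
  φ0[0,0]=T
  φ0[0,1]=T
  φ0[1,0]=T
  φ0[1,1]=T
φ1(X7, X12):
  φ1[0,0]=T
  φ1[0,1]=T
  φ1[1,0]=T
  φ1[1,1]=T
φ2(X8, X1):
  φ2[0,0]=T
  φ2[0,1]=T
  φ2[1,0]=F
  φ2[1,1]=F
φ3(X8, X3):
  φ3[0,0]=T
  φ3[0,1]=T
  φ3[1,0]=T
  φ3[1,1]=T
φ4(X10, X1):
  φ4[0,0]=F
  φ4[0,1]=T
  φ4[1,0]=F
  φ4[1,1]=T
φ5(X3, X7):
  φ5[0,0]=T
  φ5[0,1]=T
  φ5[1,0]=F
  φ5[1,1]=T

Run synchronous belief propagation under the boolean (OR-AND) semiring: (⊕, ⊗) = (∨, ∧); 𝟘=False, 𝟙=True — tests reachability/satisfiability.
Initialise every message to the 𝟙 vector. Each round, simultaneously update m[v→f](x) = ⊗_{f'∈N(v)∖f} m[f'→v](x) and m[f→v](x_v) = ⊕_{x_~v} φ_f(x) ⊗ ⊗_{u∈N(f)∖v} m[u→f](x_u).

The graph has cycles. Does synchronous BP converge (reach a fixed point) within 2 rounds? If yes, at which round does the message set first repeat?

init: all messages = 𝟙 over 2 values
r1 m[φ0→X8] = [T, T]
r1 m[φ0→X7] = [T, T]
r1 m[φ1→X7] = [T, T]
r1 m[φ1→X12] = [T, T]
r1 m[φ2→X8] = [T, F]
r1 m[φ2→X1] = [T, T]
r1 m[φ3→X8] = [T, T]
r1 m[φ3→X3] = [T, T]
r1 m[φ4→X10] = [T, T]
r1 m[φ4→X1] = [F, T]
r1 m[φ5→X3] = [T, T]
r1 m[φ5→X7] = [T, T]
r1 m[X8→φ0] = [T, T]
r1 m[X8→φ2] = [T, T]
r1 m[X8→φ3] = [T, T]
r1 m[X10→φ4] = [T, T]
r1 m[X3→φ3] = [T, T]
r1 m[X3→φ5] = [T, T]
r1 m[X7→φ0] = [T, T]
r1 m[X7→φ1] = [T, T]
r1 m[X7→φ5] = [T, T]
r1 m[X1→φ2] = [T, T]
r1 m[X1→φ4] = [T, T]
r1 m[X12→φ1] = [T, T]
r2 m[φ0→X8] = [T, T]
r2 m[φ0→X7] = [T, T]
r2 m[φ1→X7] = [T, T]
r2 m[φ1→X12] = [T, T]
r2 m[φ2→X8] = [T, F]
r2 m[φ2→X1] = [T, T]
r2 m[φ3→X8] = [T, T]
r2 m[φ3→X3] = [T, T]
r2 m[φ4→X10] = [T, T]
r2 m[φ4→X1] = [F, T]
r2 m[φ5→X3] = [T, T]
r2 m[φ5→X7] = [T, T]
r2 m[X8→φ0] = [T, F]
r2 m[X8→φ2] = [T, T]
r2 m[X8→φ3] = [T, F]
r2 m[X10→φ4] = [T, T]
r2 m[X3→φ3] = [T, T]
r2 m[X3→φ5] = [T, T]
r2 m[X7→φ0] = [T, T]
r2 m[X7→φ1] = [T, T]
r2 m[X7→φ5] = [T, T]
r2 m[X1→φ2] = [F, T]
r2 m[X1→φ4] = [T, T]
r2 m[X12→φ1] = [T, T]
no fixed point within 2 rounds

NOT CONVERGED within 2 rounds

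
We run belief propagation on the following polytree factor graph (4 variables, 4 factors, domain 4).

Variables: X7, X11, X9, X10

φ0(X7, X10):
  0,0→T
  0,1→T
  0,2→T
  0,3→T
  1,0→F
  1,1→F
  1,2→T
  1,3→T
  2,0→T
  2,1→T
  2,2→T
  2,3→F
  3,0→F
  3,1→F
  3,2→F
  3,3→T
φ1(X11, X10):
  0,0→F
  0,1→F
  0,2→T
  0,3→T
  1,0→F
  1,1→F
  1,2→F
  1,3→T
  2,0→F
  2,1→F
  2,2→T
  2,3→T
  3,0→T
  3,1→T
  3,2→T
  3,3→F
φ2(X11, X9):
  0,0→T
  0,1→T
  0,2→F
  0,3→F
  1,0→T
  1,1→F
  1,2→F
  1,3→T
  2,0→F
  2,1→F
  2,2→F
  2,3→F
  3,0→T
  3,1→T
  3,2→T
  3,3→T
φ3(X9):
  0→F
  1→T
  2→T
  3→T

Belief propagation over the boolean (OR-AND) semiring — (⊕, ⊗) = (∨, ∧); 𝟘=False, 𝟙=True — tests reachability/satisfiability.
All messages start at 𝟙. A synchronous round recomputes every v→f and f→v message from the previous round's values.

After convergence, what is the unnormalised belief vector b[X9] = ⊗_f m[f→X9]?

init: all messages = 𝟙 over 4 values
r1 m[φ0→X7] = [T, T, T, T]
r1 m[φ0→X10] = [T, T, T, T]
r1 m[φ1→X11] = [T, T, T, T]
r1 m[φ1→X10] = [T, T, T, T]
r1 m[φ2→X11] = [T, T, F, T]
r1 m[φ2→X9] = [T, T, T, T]
r1 m[φ3→X9] = [F, T, T, T]
r1 m[X7→φ0] = [T, T, T, T]
r1 m[X11→φ1] = [T, T, T, T]
r1 m[X11→φ2] = [T, T, T, T]
r1 m[X9→φ2] = [T, T, T, T]
r1 m[X9→φ3] = [T, T, T, T]
r1 m[X10→φ0] = [T, T, T, T]
r1 m[X10→φ1] = [T, T, T, T]
r2 m[φ0→X7] = [T, T, T, T]
r2 m[φ0→X10] = [T, T, T, T]
r2 m[φ1→X11] = [T, T, T, T]
r2 m[φ1→X10] = [T, T, T, T]
r2 m[φ2→X11] = [T, T, F, T]
r2 m[φ2→X9] = [T, T, T, T]
r2 m[φ3→X9] = [F, T, T, T]
r2 m[X7→φ0] = [T, T, T, T]
r2 m[X11→φ1] = [T, T, F, T]
r2 m[X11→φ2] = [T, T, T, T]
r2 m[X9→φ2] = [F, T, T, T]
r2 m[X9→φ3] = [T, T, T, T]
r2 m[X10→φ0] = [T, T, T, T]
r2 m[X10→φ1] = [T, T, T, T]
r3 m[φ0→X7] = [T, T, T, T]
r3 m[φ0→X10] = [T, T, T, T]
r3 m[φ1→X11] = [T, T, T, T]
r3 m[φ1→X10] = [T, T, T, T]
r3 m[φ2→X11] = [T, T, F, T]
r3 m[φ2→X9] = [T, T, T, T]
r3 m[φ3→X9] = [F, T, T, T]
r3 m[X7→φ0] = [T, T, T, T]
r3 m[X11→φ1] = [T, T, F, T]
r3 m[X11→φ2] = [T, T, T, T]
r3 m[X9→φ2] = [F, T, T, T]
r3 m[X9→φ3] = [T, T, T, T]
r3 m[X10→φ0] = [T, T, T, T]
r3 m[X10→φ1] = [T, T, T, T]
fixed point reached at round 3
b[X9] = ⊗ incoming = [F, T, T, T]

b[X9] = [F, T, T, T]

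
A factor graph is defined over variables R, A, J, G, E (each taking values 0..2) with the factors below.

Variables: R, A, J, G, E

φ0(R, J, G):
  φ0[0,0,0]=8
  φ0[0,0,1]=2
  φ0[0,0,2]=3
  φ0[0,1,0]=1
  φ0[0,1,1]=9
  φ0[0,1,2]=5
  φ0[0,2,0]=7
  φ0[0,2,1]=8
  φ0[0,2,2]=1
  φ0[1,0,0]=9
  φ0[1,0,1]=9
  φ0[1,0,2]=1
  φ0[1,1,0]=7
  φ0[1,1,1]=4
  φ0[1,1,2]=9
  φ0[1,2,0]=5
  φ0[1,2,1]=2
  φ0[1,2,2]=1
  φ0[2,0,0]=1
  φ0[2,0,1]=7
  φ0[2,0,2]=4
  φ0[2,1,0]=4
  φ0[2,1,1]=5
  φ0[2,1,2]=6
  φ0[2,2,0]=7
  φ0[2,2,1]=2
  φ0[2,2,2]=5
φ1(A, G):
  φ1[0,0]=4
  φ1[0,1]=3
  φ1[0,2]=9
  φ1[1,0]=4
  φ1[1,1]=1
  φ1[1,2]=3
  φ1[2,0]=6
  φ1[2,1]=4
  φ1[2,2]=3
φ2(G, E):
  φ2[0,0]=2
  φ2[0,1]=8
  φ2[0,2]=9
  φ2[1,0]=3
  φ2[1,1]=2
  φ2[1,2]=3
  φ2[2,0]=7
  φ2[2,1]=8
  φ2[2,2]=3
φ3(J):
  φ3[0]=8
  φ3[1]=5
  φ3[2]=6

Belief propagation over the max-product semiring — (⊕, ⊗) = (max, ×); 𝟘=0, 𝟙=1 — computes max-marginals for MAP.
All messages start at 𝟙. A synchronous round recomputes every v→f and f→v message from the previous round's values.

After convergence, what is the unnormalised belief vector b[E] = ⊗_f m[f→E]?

init: all messages = 𝟙 over 3 values
r1 m[φ0→R] = [9, 9, 7]
r1 m[φ0→J] = [9, 9, 8]
r1 m[φ0→G] = [9, 9, 9]
r1 m[φ1→A] = [9, 4, 6]
r1 m[φ1→G] = [6, 4, 9]
r1 m[φ2→G] = [9, 3, 8]
r1 m[φ2→E] = [7, 8, 9]
r1 m[φ3→J] = [8, 5, 6]
r1 m[R→φ0] = [1, 1, 1]
r1 m[A→φ1] = [1, 1, 1]
r1 m[J→φ0] = [1, 1, 1]
r1 m[J→φ3] = [1, 1, 1]
r1 m[G→φ0] = [1, 1, 1]
r1 m[G→φ1] = [1, 1, 1]
r1 m[G→φ2] = [1, 1, 1]
r1 m[E→φ2] = [1, 1, 1]
r2 m[φ0→R] = [9, 9, 7]
r2 m[φ0→J] = [9, 9, 8]
r2 m[φ0→G] = [9, 9, 9]
r2 m[φ1→A] = [9, 4, 6]
r2 m[φ1→G] = [6, 4, 9]
r2 m[φ2→G] = [9, 3, 8]
r2 m[φ2→E] = [7, 8, 9]
r2 m[φ3→J] = [8, 5, 6]
r2 m[R→φ0] = [1, 1, 1]
r2 m[A→φ1] = [1, 1, 1]
r2 m[J→φ0] = [8, 5, 6]
r2 m[J→φ3] = [9, 9, 8]
r2 m[G→φ0] = [54, 12, 72]
r2 m[G→φ1] = [81, 27, 72]
r2 m[G→φ2] = [54, 36, 81]
r2 m[E→φ2] = [1, 1, 1]
r3 m[φ0→R] = [3456, 3888, 2304]
r3 m[φ0→J] = [486, 648, 378]
r3 m[φ0→G] = [72, 72, 45]
r3 m[φ1→A] = [648, 324, 486]
r3 m[φ1→G] = [6, 4, 9]
r3 m[φ2→G] = [9, 3, 8]
r3 m[φ2→E] = [567, 648, 486]
r3 m[φ3→J] = [8, 5, 6]
r3 m[R→φ0] = [1, 1, 1]
r3 m[A→φ1] = [1, 1, 1]
r3 m[J→φ0] = [8, 5, 6]
r3 m[J→φ3] = [9, 9, 8]
r3 m[G→φ0] = [54, 12, 72]
r3 m[G→φ1] = [81, 27, 72]
r3 m[G→φ2] = [54, 36, 81]
r3 m[E→φ2] = [1, 1, 1]
r4 m[φ0→R] = [3456, 3888, 2304]
r4 m[φ0→J] = [486, 648, 378]
r4 m[φ0→G] = [72, 72, 45]
r4 m[φ1→A] = [648, 324, 486]
r4 m[φ1→G] = [6, 4, 9]
r4 m[φ2→G] = [9, 3, 8]
r4 m[φ2→E] = [567, 648, 486]
r4 m[φ3→J] = [8, 5, 6]
r4 m[R→φ0] = [1, 1, 1]
r4 m[A→φ1] = [1, 1, 1]
r4 m[J→φ0] = [8, 5, 6]
r4 m[J→φ3] = [486, 648, 378]
r4 m[G→φ0] = [54, 12, 72]
r4 m[G→φ1] = [648, 216, 360]
r4 m[G→φ2] = [432, 288, 405]
r4 m[E→φ2] = [1, 1, 1]
r5 m[φ0→R] = [3456, 3888, 2304]
r5 m[φ0→J] = [486, 648, 378]
r5 m[φ0→G] = [72, 72, 45]
r5 m[φ1→A] = [3240, 2592, 3888]
r5 m[φ1→G] = [6, 4, 9]
r5 m[φ2→G] = [9, 3, 8]
r5 m[φ2→E] = [2835, 3456, 3888]
r5 m[φ3→J] = [8, 5, 6]
r5 m[R→φ0] = [1, 1, 1]
r5 m[A→φ1] = [1, 1, 1]
r5 m[J→φ0] = [8, 5, 6]
r5 m[J→φ3] = [486, 648, 378]
r5 m[G→φ0] = [54, 12, 72]
r5 m[G→φ1] = [648, 216, 360]
r5 m[G→φ2] = [432, 288, 405]
r5 m[E→φ2] = [1, 1, 1]
r6 m[φ0→R] = [3456, 3888, 2304]
r6 m[φ0→J] = [486, 648, 378]
r6 m[φ0→G] = [72, 72, 45]
r6 m[φ1→A] = [3240, 2592, 3888]
r6 m[φ1→G] = [6, 4, 9]
r6 m[φ2→G] = [9, 3, 8]
r6 m[φ2→E] = [2835, 3456, 3888]
r6 m[φ3→J] = [8, 5, 6]
r6 m[R→φ0] = [1, 1, 1]
r6 m[A→φ1] = [1, 1, 1]
r6 m[J→φ0] = [8, 5, 6]
r6 m[J→φ3] = [486, 648, 378]
r6 m[G→φ0] = [54, 12, 72]
r6 m[G→φ1] = [648, 216, 360]
r6 m[G→φ2] = [432, 288, 405]
r6 m[E→φ2] = [1, 1, 1]
fixed point reached at round 6
b[E] = ⊗ incoming = [2835, 3456, 3888]

b[E] = [2835, 3456, 3888]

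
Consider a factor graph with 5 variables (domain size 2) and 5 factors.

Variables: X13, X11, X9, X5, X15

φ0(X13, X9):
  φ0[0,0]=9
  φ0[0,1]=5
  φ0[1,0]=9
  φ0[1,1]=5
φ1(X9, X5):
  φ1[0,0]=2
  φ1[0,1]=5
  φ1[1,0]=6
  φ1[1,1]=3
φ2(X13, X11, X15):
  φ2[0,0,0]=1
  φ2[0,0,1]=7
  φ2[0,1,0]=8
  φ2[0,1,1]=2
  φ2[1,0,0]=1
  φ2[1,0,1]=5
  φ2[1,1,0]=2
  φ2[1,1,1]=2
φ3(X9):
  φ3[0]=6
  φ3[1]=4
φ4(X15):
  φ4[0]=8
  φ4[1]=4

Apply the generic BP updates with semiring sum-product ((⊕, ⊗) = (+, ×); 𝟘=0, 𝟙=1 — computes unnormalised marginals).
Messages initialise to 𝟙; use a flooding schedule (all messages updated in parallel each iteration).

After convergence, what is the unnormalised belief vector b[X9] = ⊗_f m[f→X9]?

b[X9] = [60480, 28800]

init: all messages = 𝟙 over 2 values
r1 m[φ0→X13] = [14, 14]
r1 m[φ0→X9] = [18, 10]
r1 m[φ1→X9] = [7, 9]
r1 m[φ1→X5] = [8, 8]
r1 m[φ2→X13] = [18, 10]
r1 m[φ2→X11] = [14, 14]
r1 m[φ2→X15] = [12, 16]
r1 m[φ3→X9] = [6, 4]
r1 m[φ4→X15] = [8, 4]
r1 m[X13→φ0] = [1, 1]
r1 m[X13→φ2] = [1, 1]
r1 m[X11→φ2] = [1, 1]
r1 m[X9→φ0] = [1, 1]
r1 m[X9→φ1] = [1, 1]
r1 m[X9→φ3] = [1, 1]
r1 m[X5→φ1] = [1, 1]
r1 m[X15→φ2] = [1, 1]
r1 m[X15→φ4] = [1, 1]
r2 m[φ0→X13] = [14, 14]
r2 m[φ0→X9] = [18, 10]
r2 m[φ1→X9] = [7, 9]
r2 m[φ1→X5] = [8, 8]
r2 m[φ2→X13] = [18, 10]
r2 m[φ2→X11] = [14, 14]
r2 m[φ2→X15] = [12, 16]
r2 m[φ3→X9] = [6, 4]
r2 m[φ4→X15] = [8, 4]
r2 m[X13→φ0] = [18, 10]
r2 m[X13→φ2] = [14, 14]
r2 m[X11→φ2] = [1, 1]
r2 m[X9→φ0] = [42, 36]
r2 m[X9→φ1] = [108, 40]
r2 m[X9→φ3] = [126, 90]
r2 m[X5→φ1] = [1, 1]
r2 m[X15→φ2] = [8, 4]
r2 m[X15→φ4] = [12, 16]
r3 m[φ0→X13] = [558, 558]
r3 m[φ0→X9] = [252, 140]
r3 m[φ1→X9] = [7, 9]
r3 m[φ1→X5] = [456, 660]
r3 m[φ2→X13] = [108, 52]
r3 m[φ2→X11] = [896, 1344]
r3 m[φ2→X15] = [168, 224]
r3 m[φ3→X9] = [6, 4]
r3 m[φ4→X15] = [8, 4]
r3 m[X13→φ0] = [18, 10]
r3 m[X13→φ2] = [14, 14]
r3 m[X11→φ2] = [1, 1]
r3 m[X9→φ0] = [42, 36]
r3 m[X9→φ1] = [108, 40]
r3 m[X9→φ3] = [126, 90]
r3 m[X5→φ1] = [1, 1]
r3 m[X15→φ2] = [8, 4]
r3 m[X15→φ4] = [12, 16]
r4 m[φ0→X13] = [558, 558]
r4 m[φ0→X9] = [252, 140]
r4 m[φ1→X9] = [7, 9]
r4 m[φ1→X5] = [456, 660]
r4 m[φ2→X13] = [108, 52]
r4 m[φ2→X11] = [896, 1344]
r4 m[φ2→X15] = [168, 224]
r4 m[φ3→X9] = [6, 4]
r4 m[φ4→X15] = [8, 4]
r4 m[X13→φ0] = [108, 52]
r4 m[X13→φ2] = [558, 558]
r4 m[X11→φ2] = [1, 1]
r4 m[X9→φ0] = [42, 36]
r4 m[X9→φ1] = [1512, 560]
r4 m[X9→φ3] = [1764, 1260]
r4 m[X5→φ1] = [1, 1]
r4 m[X15→φ2] = [8, 4]
r4 m[X15→φ4] = [168, 224]
r5 m[φ0→X13] = [558, 558]
r5 m[φ0→X9] = [1440, 800]
r5 m[φ1→X9] = [7, 9]
r5 m[φ1→X5] = [6384, 9240]
r5 m[φ2→X13] = [108, 52]
r5 m[φ2→X11] = [35712, 53568]
r5 m[φ2→X15] = [6696, 8928]
r5 m[φ3→X9] = [6, 4]
r5 m[φ4→X15] = [8, 4]
r5 m[X13→φ0] = [108, 52]
r5 m[X13→φ2] = [558, 558]
r5 m[X11→φ2] = [1, 1]
r5 m[X9→φ0] = [42, 36]
r5 m[X9→φ1] = [1512, 560]
r5 m[X9→φ3] = [1764, 1260]
r5 m[X5→φ1] = [1, 1]
r5 m[X15→φ2] = [8, 4]
r5 m[X15→φ4] = [168, 224]
r6 m[φ0→X13] = [558, 558]
r6 m[φ0→X9] = [1440, 800]
r6 m[φ1→X9] = [7, 9]
r6 m[φ1→X5] = [6384, 9240]
r6 m[φ2→X13] = [108, 52]
r6 m[φ2→X11] = [35712, 53568]
r6 m[φ2→X15] = [6696, 8928]
r6 m[φ3→X9] = [6, 4]
r6 m[φ4→X15] = [8, 4]
r6 m[X13→φ0] = [108, 52]
r6 m[X13→φ2] = [558, 558]
r6 m[X11→φ2] = [1, 1]
r6 m[X9→φ0] = [42, 36]
r6 m[X9→φ1] = [8640, 3200]
r6 m[X9→φ3] = [10080, 7200]
r6 m[X5→φ1] = [1, 1]
r6 m[X15→φ2] = [8, 4]
r6 m[X15→φ4] = [6696, 8928]
r7 m[φ0→X13] = [558, 558]
r7 m[φ0→X9] = [1440, 800]
r7 m[φ1→X9] = [7, 9]
r7 m[φ1→X5] = [36480, 52800]
r7 m[φ2→X13] = [108, 52]
r7 m[φ2→X11] = [35712, 53568]
r7 m[φ2→X15] = [6696, 8928]
r7 m[φ3→X9] = [6, 4]
r7 m[φ4→X15] = [8, 4]
r7 m[X13→φ0] = [108, 52]
r7 m[X13→φ2] = [558, 558]
r7 m[X11→φ2] = [1, 1]
r7 m[X9→φ0] = [42, 36]
r7 m[X9→φ1] = [8640, 3200]
r7 m[X9→φ3] = [10080, 7200]
r7 m[X5→φ1] = [1, 1]
r7 m[X15→φ2] = [8, 4]
r7 m[X15→φ4] = [6696, 8928]
r8 m[φ0→X13] = [558, 558]
r8 m[φ0→X9] = [1440, 800]
r8 m[φ1→X9] = [7, 9]
r8 m[φ1→X5] = [36480, 52800]
r8 m[φ2→X13] = [108, 52]
r8 m[φ2→X11] = [35712, 53568]
r8 m[φ2→X15] = [6696, 8928]
r8 m[φ3→X9] = [6, 4]
r8 m[φ4→X15] = [8, 4]
r8 m[X13→φ0] = [108, 52]
r8 m[X13→φ2] = [558, 558]
r8 m[X11→φ2] = [1, 1]
r8 m[X9→φ0] = [42, 36]
r8 m[X9→φ1] = [8640, 3200]
r8 m[X9→φ3] = [10080, 7200]
r8 m[X5→φ1] = [1, 1]
r8 m[X15→φ2] = [8, 4]
r8 m[X15→φ4] = [6696, 8928]
fixed point reached at round 8
b[X9] = ⊗ incoming = [60480, 28800]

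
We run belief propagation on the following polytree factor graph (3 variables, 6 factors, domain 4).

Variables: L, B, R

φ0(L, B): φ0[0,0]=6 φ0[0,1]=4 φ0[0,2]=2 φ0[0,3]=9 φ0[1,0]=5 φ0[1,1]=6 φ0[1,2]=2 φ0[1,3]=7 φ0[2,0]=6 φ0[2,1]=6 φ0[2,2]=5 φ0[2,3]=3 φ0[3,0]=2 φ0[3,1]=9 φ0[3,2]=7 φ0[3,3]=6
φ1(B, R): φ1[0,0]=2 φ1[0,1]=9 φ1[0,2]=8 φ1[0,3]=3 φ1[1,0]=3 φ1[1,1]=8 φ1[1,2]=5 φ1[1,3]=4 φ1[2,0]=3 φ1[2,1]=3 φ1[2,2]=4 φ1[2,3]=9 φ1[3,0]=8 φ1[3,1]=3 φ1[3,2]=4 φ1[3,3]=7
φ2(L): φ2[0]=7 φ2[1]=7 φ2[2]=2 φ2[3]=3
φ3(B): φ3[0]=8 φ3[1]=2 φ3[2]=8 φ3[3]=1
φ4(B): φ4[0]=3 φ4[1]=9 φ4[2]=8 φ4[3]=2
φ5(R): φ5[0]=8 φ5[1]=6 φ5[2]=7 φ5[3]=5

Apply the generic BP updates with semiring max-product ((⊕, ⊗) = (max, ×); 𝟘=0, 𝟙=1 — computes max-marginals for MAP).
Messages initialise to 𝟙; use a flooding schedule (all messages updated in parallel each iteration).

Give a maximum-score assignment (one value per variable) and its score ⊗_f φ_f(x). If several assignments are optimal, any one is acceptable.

init: all messages = 𝟙 over 4 values
r1 m[φ0→L] = [9, 7, 6, 9]
r1 m[φ0→B] = [6, 9, 7, 9]
r1 m[φ1→B] = [9, 8, 9, 8]
r1 m[φ1→R] = [8, 9, 8, 9]
r1 m[φ2→L] = [7, 7, 2, 3]
r1 m[φ3→B] = [8, 2, 8, 1]
r1 m[φ4→B] = [3, 9, 8, 2]
r1 m[φ5→R] = [8, 6, 7, 5]
r1 m[L→φ0] = [1, 1, 1, 1]
r1 m[L→φ2] = [1, 1, 1, 1]
r1 m[B→φ0] = [1, 1, 1, 1]
r1 m[B→φ1] = [1, 1, 1, 1]
r1 m[B→φ3] = [1, 1, 1, 1]
r1 m[B→φ4] = [1, 1, 1, 1]
r1 m[R→φ1] = [1, 1, 1, 1]
r1 m[R→φ5] = [1, 1, 1, 1]
r2 m[φ0→L] = [9, 7, 6, 9]
r2 m[φ0→B] = [6, 9, 7, 9]
r2 m[φ1→B] = [9, 8, 9, 8]
r2 m[φ1→R] = [8, 9, 8, 9]
r2 m[φ2→L] = [7, 7, 2, 3]
r2 m[φ3→B] = [8, 2, 8, 1]
r2 m[φ4→B] = [3, 9, 8, 2]
r2 m[φ5→R] = [8, 6, 7, 5]
r2 m[L→φ0] = [7, 7, 2, 3]
r2 m[L→φ2] = [9, 7, 6, 9]
r2 m[B→φ0] = [216, 144, 576, 16]
r2 m[B→φ1] = [144, 162, 448, 18]
r2 m[B→φ3] = [162, 648, 504, 144]
r2 m[B→φ4] = [432, 144, 504, 72]
r2 m[R→φ1] = [8, 6, 7, 5]
r2 m[R→φ5] = [8, 9, 8, 9]
r3 m[φ0→L] = [1296, 1152, 2880, 4032]
r3 m[φ0→B] = [42, 42, 21, 63]
r3 m[φ1→B] = [56, 48, 45, 64]
r3 m[φ1→R] = [1344, 1344, 1792, 4032]
r3 m[φ2→L] = [7, 7, 2, 3]
r3 m[φ3→B] = [8, 2, 8, 1]
r3 m[φ4→B] = [3, 9, 8, 2]
r3 m[φ5→R] = [8, 6, 7, 5]
r3 m[L→φ0] = [7, 7, 2, 3]
r3 m[L→φ2] = [9, 7, 6, 9]
r3 m[B→φ0] = [216, 144, 576, 16]
r3 m[B→φ1] = [144, 162, 448, 18]
r3 m[B→φ3] = [162, 648, 504, 144]
r3 m[B→φ4] = [432, 144, 504, 72]
r3 m[R→φ1] = [8, 6, 7, 5]
r3 m[R→φ5] = [8, 9, 8, 9]
r4 m[φ0→L] = [1296, 1152, 2880, 4032]
r4 m[φ0→B] = [42, 42, 21, 63]
r4 m[φ1→B] = [56, 48, 45, 64]
r4 m[φ1→R] = [1344, 1344, 1792, 4032]
r4 m[φ2→L] = [7, 7, 2, 3]
r4 m[φ3→B] = [8, 2, 8, 1]
r4 m[φ4→B] = [3, 9, 8, 2]
r4 m[φ5→R] = [8, 6, 7, 5]
r4 m[L→φ0] = [7, 7, 2, 3]
r4 m[L→φ2] = [1296, 1152, 2880, 4032]
r4 m[B→φ0] = [1344, 864, 2880, 128]
r4 m[B→φ1] = [1008, 756, 1344, 126]
r4 m[B→φ3] = [7056, 18144, 7560, 8064]
r4 m[B→φ4] = [18816, 4032, 7560, 4032]
r4 m[R→φ1] = [8, 6, 7, 5]
r4 m[R→φ5] = [1344, 1344, 1792, 4032]
r5 m[φ0→L] = [8064, 6720, 14400, 20160]
r5 m[φ0→B] = [42, 42, 21, 63]
r5 m[φ1→B] = [56, 48, 45, 64]
r5 m[φ1→R] = [4032, 9072, 8064, 12096]
r5 m[φ2→L] = [7, 7, 2, 3]
r5 m[φ3→B] = [8, 2, 8, 1]
r5 m[φ4→B] = [3, 9, 8, 2]
r5 m[φ5→R] = [8, 6, 7, 5]
r5 m[L→φ0] = [7, 7, 2, 3]
r5 m[L→φ2] = [1296, 1152, 2880, 4032]
r5 m[B→φ0] = [1344, 864, 2880, 128]
r5 m[B→φ1] = [1008, 756, 1344, 126]
r5 m[B→φ3] = [7056, 18144, 7560, 8064]
r5 m[B→φ4] = [18816, 4032, 7560, 4032]
r5 m[R→φ1] = [8, 6, 7, 5]
r5 m[R→φ5] = [1344, 1344, 1792, 4032]
r6 m[φ0→L] = [8064, 6720, 14400, 20160]
r6 m[φ0→B] = [42, 42, 21, 63]
r6 m[φ1→B] = [56, 48, 45, 64]
r6 m[φ1→R] = [4032, 9072, 8064, 12096]
r6 m[φ2→L] = [7, 7, 2, 3]
r6 m[φ3→B] = [8, 2, 8, 1]
r6 m[φ4→B] = [3, 9, 8, 2]
r6 m[φ5→R] = [8, 6, 7, 5]
r6 m[L→φ0] = [7, 7, 2, 3]
r6 m[L→φ2] = [8064, 6720, 14400, 20160]
r6 m[B→φ0] = [1344, 864, 2880, 128]
r6 m[B→φ1] = [1008, 756, 1344, 126]
r6 m[B→φ3] = [7056, 18144, 7560, 8064]
r6 m[B→φ4] = [18816, 4032, 7560, 4032]
r6 m[R→φ1] = [8, 6, 7, 5]
r6 m[R→φ5] = [4032, 9072, 8064, 12096]
r7 m[φ0→L] = [8064, 6720, 14400, 20160]
r7 m[φ0→B] = [42, 42, 21, 63]
r7 m[φ1→B] = [56, 48, 45, 64]
r7 m[φ1→R] = [4032, 9072, 8064, 12096]
r7 m[φ2→L] = [7, 7, 2, 3]
r7 m[φ3→B] = [8, 2, 8, 1]
r7 m[φ4→B] = [3, 9, 8, 2]
r7 m[φ5→R] = [8, 6, 7, 5]
r7 m[L→φ0] = [7, 7, 2, 3]
r7 m[L→φ2] = [8064, 6720, 14400, 20160]
r7 m[B→φ0] = [1344, 864, 2880, 128]
r7 m[B→φ1] = [1008, 756, 1344, 126]
r7 m[B→φ3] = [7056, 18144, 7560, 8064]
r7 m[B→φ4] = [18816, 4032, 7560, 4032]
r7 m[R→φ1] = [8, 6, 7, 5]
r7 m[R→φ5] = [4032, 9072, 8064, 12096]
fixed point reached at round 7
traceback from L: (L=3, B=2, R=3), score=60480

assignment: (L=3, B=2, R=3); score = 60480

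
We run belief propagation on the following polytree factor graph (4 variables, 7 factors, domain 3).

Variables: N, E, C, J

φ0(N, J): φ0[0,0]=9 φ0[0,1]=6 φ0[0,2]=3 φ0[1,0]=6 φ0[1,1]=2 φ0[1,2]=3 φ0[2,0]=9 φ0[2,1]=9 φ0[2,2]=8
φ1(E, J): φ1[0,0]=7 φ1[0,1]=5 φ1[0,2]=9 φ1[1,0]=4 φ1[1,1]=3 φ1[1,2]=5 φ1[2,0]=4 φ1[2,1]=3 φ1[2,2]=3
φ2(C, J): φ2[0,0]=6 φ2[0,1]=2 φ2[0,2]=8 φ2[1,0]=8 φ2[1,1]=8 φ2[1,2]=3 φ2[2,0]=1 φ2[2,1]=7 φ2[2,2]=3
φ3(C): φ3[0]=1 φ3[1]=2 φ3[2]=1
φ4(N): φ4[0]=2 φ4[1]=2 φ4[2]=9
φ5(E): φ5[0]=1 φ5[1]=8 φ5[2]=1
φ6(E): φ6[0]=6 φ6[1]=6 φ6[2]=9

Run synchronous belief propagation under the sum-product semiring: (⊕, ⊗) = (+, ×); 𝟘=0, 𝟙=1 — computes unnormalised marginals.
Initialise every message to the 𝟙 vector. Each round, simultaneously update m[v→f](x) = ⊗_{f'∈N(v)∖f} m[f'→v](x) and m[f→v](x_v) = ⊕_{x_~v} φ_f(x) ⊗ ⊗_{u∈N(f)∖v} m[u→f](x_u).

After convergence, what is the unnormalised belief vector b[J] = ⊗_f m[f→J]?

init: all messages = 𝟙 over 3 values
r1 m[φ0→N] = [18, 11, 26]
r1 m[φ0→J] = [24, 17, 14]
r1 m[φ1→E] = [21, 12, 10]
r1 m[φ1→J] = [15, 11, 17]
r1 m[φ2→C] = [16, 19, 11]
r1 m[φ2→J] = [15, 17, 14]
r1 m[φ3→C] = [1, 2, 1]
r1 m[φ4→N] = [2, 2, 9]
r1 m[φ5→E] = [1, 8, 1]
r1 m[φ6→E] = [6, 6, 9]
r1 m[N→φ0] = [1, 1, 1]
r1 m[N→φ4] = [1, 1, 1]
r1 m[E→φ1] = [1, 1, 1]
r1 m[E→φ5] = [1, 1, 1]
r1 m[E→φ6] = [1, 1, 1]
r1 m[C→φ2] = [1, 1, 1]
r1 m[C→φ3] = [1, 1, 1]
r1 m[J→φ0] = [1, 1, 1]
r1 m[J→φ1] = [1, 1, 1]
r1 m[J→φ2] = [1, 1, 1]
r2 m[φ0→N] = [18, 11, 26]
r2 m[φ0→J] = [24, 17, 14]
r2 m[φ1→E] = [21, 12, 10]
r2 m[φ1→J] = [15, 11, 17]
r2 m[φ2→C] = [16, 19, 11]
r2 m[φ2→J] = [15, 17, 14]
r2 m[φ3→C] = [1, 2, 1]
r2 m[φ4→N] = [2, 2, 9]
r2 m[φ5→E] = [1, 8, 1]
r2 m[φ6→E] = [6, 6, 9]
r2 m[N→φ0] = [2, 2, 9]
r2 m[N→φ4] = [18, 11, 26]
r2 m[E→φ1] = [6, 48, 9]
r2 m[E→φ5] = [126, 72, 90]
r2 m[E→φ6] = [21, 96, 10]
r2 m[C→φ2] = [1, 2, 1]
r2 m[C→φ3] = [16, 19, 11]
r2 m[J→φ0] = [225, 187, 238]
r2 m[J→φ1] = [360, 289, 196]
r2 m[J→φ2] = [360, 187, 238]
r3 m[φ0→N] = [3861, 2438, 5612]
r3 m[φ0→J] = [111, 97, 84]
r3 m[φ1→E] = [5729, 3287, 2895]
r3 m[φ1→J] = [270, 201, 321]
r3 m[φ2→C] = [4438, 5090, 2383]
r3 m[φ2→J] = [23, 25, 17]
r3 m[φ3→C] = [1, 2, 1]
r3 m[φ4→N] = [2, 2, 9]
r3 m[φ5→E] = [1, 8, 1]
r3 m[φ6→E] = [6, 6, 9]
r3 m[N→φ0] = [2, 2, 9]
r3 m[N→φ4] = [18, 11, 26]
r3 m[E→φ1] = [6, 48, 9]
r3 m[E→φ5] = [126, 72, 90]
r3 m[E→φ6] = [21, 96, 10]
r3 m[C→φ2] = [1, 2, 1]
r3 m[C→φ3] = [16, 19, 11]
r3 m[J→φ0] = [225, 187, 238]
r3 m[J→φ1] = [360, 289, 196]
r3 m[J→φ2] = [360, 187, 238]
r4 m[φ0→N] = [3861, 2438, 5612]
r4 m[φ0→J] = [111, 97, 84]
r4 m[φ1→E] = [5729, 3287, 2895]
r4 m[φ1→J] = [270, 201, 321]
r4 m[φ2→C] = [4438, 5090, 2383]
r4 m[φ2→J] = [23, 25, 17]
r4 m[φ3→C] = [1, 2, 1]
r4 m[φ4→N] = [2, 2, 9]
r4 m[φ5→E] = [1, 8, 1]
r4 m[φ6→E] = [6, 6, 9]
r4 m[N→φ0] = [2, 2, 9]
r4 m[N→φ4] = [3861, 2438, 5612]
r4 m[E→φ1] = [6, 48, 9]
r4 m[E→φ5] = [34374, 19722, 26055]
r4 m[E→φ6] = [5729, 26296, 2895]
r4 m[C→φ2] = [1, 2, 1]
r4 m[C→φ3] = [4438, 5090, 2383]
r4 m[J→φ0] = [6210, 5025, 5457]
r4 m[J→φ1] = [2553, 2425, 1428]
r4 m[J→φ2] = [29970, 19497, 26964]
r5 m[φ0→N] = [102411, 63681, 144771]
r5 m[φ0→J] = [111, 97, 84]
r5 m[φ1→E] = [42848, 24627, 21771]
r5 m[φ1→J] = [270, 201, 321]
r5 m[φ2→C] = [434526, 476628, 247341]
r5 m[φ2→J] = [23, 25, 17]
r5 m[φ3→C] = [1, 2, 1]
r5 m[φ4→N] = [2, 2, 9]
r5 m[φ5→E] = [1, 8, 1]
r5 m[φ6→E] = [6, 6, 9]
r5 m[N→φ0] = [2, 2, 9]
r5 m[N→φ4] = [3861, 2438, 5612]
r5 m[E→φ1] = [6, 48, 9]
r5 m[E→φ5] = [34374, 19722, 26055]
r5 m[E→φ6] = [5729, 26296, 2895]
r5 m[C→φ2] = [1, 2, 1]
r5 m[C→φ3] = [4438, 5090, 2383]
r5 m[J→φ0] = [6210, 5025, 5457]
r5 m[J→φ1] = [2553, 2425, 1428]
r5 m[J→φ2] = [29970, 19497, 26964]
r6 m[φ0→N] = [102411, 63681, 144771]
r6 m[φ0→J] = [111, 97, 84]
r6 m[φ1→E] = [42848, 24627, 21771]
r6 m[φ1→J] = [270, 201, 321]
r6 m[φ2→C] = [434526, 476628, 247341]
r6 m[φ2→J] = [23, 25, 17]
r6 m[φ3→C] = [1, 2, 1]
r6 m[φ4→N] = [2, 2, 9]
r6 m[φ5→E] = [1, 8, 1]
r6 m[φ6→E] = [6, 6, 9]
r6 m[N→φ0] = [2, 2, 9]
r6 m[N→φ4] = [102411, 63681, 144771]
r6 m[E→φ1] = [6, 48, 9]
r6 m[E→φ5] = [257088, 147762, 195939]
r6 m[E→φ6] = [42848, 197016, 21771]
r6 m[C→φ2] = [1, 2, 1]
r6 m[C→φ3] = [434526, 476628, 247341]
r6 m[J→φ0] = [6210, 5025, 5457]
r6 m[J→φ1] = [2553, 2425, 1428]
r6 m[J→φ2] = [29970, 19497, 26964]
r7 m[φ0→N] = [102411, 63681, 144771]
r7 m[φ0→J] = [111, 97, 84]
r7 m[φ1→E] = [42848, 24627, 21771]
r7 m[φ1→J] = [270, 201, 321]
r7 m[φ2→C] = [434526, 476628, 247341]
r7 m[φ2→J] = [23, 25, 17]
r7 m[φ3→C] = [1, 2, 1]
r7 m[φ4→N] = [2, 2, 9]
r7 m[φ5→E] = [1, 8, 1]
r7 m[φ6→E] = [6, 6, 9]
r7 m[N→φ0] = [2, 2, 9]
r7 m[N→φ4] = [102411, 63681, 144771]
r7 m[E→φ1] = [6, 48, 9]
r7 m[E→φ5] = [257088, 147762, 195939]
r7 m[E→φ6] = [42848, 197016, 21771]
r7 m[C→φ2] = [1, 2, 1]
r7 m[C→φ3] = [434526, 476628, 247341]
r7 m[J→φ0] = [6210, 5025, 5457]
r7 m[J→φ1] = [2553, 2425, 1428]
r7 m[J→φ2] = [29970, 19497, 26964]
fixed point reached at round 7
b[J] = ⊗ incoming = [689310, 487425, 458388]

b[J] = [689310, 487425, 458388]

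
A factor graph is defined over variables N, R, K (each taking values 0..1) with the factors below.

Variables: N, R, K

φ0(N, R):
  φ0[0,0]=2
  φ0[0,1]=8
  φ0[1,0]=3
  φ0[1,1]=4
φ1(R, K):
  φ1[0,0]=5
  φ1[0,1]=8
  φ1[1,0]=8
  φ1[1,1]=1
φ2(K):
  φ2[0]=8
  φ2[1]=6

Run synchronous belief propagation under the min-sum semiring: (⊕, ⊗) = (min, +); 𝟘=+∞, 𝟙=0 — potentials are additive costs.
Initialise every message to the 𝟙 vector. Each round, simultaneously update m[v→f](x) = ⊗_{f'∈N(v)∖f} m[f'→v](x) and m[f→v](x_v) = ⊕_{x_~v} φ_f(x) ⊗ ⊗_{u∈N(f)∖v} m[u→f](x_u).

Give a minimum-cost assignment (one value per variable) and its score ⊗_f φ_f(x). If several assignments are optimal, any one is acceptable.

assignment: (N=1, R=1, K=1); score = 11

init: all messages = 𝟙 over 2 values
r1 m[φ0→N] = [2, 3]
r1 m[φ0→R] = [2, 4]
r1 m[φ1→R] = [5, 1]
r1 m[φ1→K] = [5, 1]
r1 m[φ2→K] = [8, 6]
r1 m[N→φ0] = [0, 0]
r1 m[R→φ0] = [0, 0]
r1 m[R→φ1] = [0, 0]
r1 m[K→φ1] = [0, 0]
r1 m[K→φ2] = [0, 0]
r2 m[φ0→N] = [2, 3]
r2 m[φ0→R] = [2, 4]
r2 m[φ1→R] = [5, 1]
r2 m[φ1→K] = [5, 1]
r2 m[φ2→K] = [8, 6]
r2 m[N→φ0] = [0, 0]
r2 m[R→φ0] = [5, 1]
r2 m[R→φ1] = [2, 4]
r2 m[K→φ1] = [8, 6]
r2 m[K→φ2] = [5, 1]
r3 m[φ0→N] = [7, 5]
r3 m[φ0→R] = [2, 4]
r3 m[φ1→R] = [13, 7]
r3 m[φ1→K] = [7, 5]
r3 m[φ2→K] = [8, 6]
r3 m[N→φ0] = [0, 0]
r3 m[R→φ0] = [5, 1]
r3 m[R→φ1] = [2, 4]
r3 m[K→φ1] = [8, 6]
r3 m[K→φ2] = [5, 1]
r4 m[φ0→N] = [7, 5]
r4 m[φ0→R] = [2, 4]
r4 m[φ1→R] = [13, 7]
r4 m[φ1→K] = [7, 5]
r4 m[φ2→K] = [8, 6]
r4 m[N→φ0] = [0, 0]
r4 m[R→φ0] = [13, 7]
r4 m[R→φ1] = [2, 4]
r4 m[K→φ1] = [8, 6]
r4 m[K→φ2] = [7, 5]
r5 m[φ0→N] = [15, 11]
r5 m[φ0→R] = [2, 4]
r5 m[φ1→R] = [13, 7]
r5 m[φ1→K] = [7, 5]
r5 m[φ2→K] = [8, 6]
r5 m[N→φ0] = [0, 0]
r5 m[R→φ0] = [13, 7]
r5 m[R→φ1] = [2, 4]
r5 m[K→φ1] = [8, 6]
r5 m[K→φ2] = [7, 5]
r6 m[φ0→N] = [15, 11]
r6 m[φ0→R] = [2, 4]
r6 m[φ1→R] = [13, 7]
r6 m[φ1→K] = [7, 5]
r6 m[φ2→K] = [8, 6]
r6 m[N→φ0] = [0, 0]
r6 m[R→φ0] = [13, 7]
r6 m[R→φ1] = [2, 4]
r6 m[K→φ1] = [8, 6]
r6 m[K→φ2] = [7, 5]
fixed point reached at round 6
traceback from N: (N=1, R=1, K=1), score=11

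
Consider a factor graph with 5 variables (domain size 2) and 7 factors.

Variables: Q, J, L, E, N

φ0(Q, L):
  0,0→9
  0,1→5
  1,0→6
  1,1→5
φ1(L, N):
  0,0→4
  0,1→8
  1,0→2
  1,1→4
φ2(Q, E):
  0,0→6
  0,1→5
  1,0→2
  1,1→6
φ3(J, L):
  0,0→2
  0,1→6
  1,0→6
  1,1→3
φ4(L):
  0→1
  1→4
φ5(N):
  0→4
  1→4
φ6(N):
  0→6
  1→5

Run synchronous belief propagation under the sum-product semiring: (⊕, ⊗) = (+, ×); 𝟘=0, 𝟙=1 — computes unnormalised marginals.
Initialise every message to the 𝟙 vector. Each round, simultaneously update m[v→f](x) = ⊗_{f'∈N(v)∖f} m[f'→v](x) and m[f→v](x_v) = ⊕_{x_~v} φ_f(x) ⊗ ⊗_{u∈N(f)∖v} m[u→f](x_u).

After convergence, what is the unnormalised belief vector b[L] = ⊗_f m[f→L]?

b[L] = [301056, 437760]

init: all messages = 𝟙 over 2 values
r1 m[φ0→Q] = [14, 11]
r1 m[φ0→L] = [15, 10]
r1 m[φ1→L] = [12, 6]
r1 m[φ1→N] = [6, 12]
r1 m[φ2→Q] = [11, 8]
r1 m[φ2→E] = [8, 11]
r1 m[φ3→J] = [8, 9]
r1 m[φ3→L] = [8, 9]
r1 m[φ4→L] = [1, 4]
r1 m[φ5→N] = [4, 4]
r1 m[φ6→N] = [6, 5]
r1 m[Q→φ0] = [1, 1]
r1 m[Q→φ2] = [1, 1]
r1 m[J→φ3] = [1, 1]
r1 m[L→φ0] = [1, 1]
r1 m[L→φ1] = [1, 1]
r1 m[L→φ3] = [1, 1]
r1 m[L→φ4] = [1, 1]
r1 m[E→φ2] = [1, 1]
r1 m[N→φ1] = [1, 1]
r1 m[N→φ5] = [1, 1]
r1 m[N→φ6] = [1, 1]
r2 m[φ0→Q] = [14, 11]
r2 m[φ0→L] = [15, 10]
r2 m[φ1→L] = [12, 6]
r2 m[φ1→N] = [6, 12]
r2 m[φ2→Q] = [11, 8]
r2 m[φ2→E] = [8, 11]
r2 m[φ3→J] = [8, 9]
r2 m[φ3→L] = [8, 9]
r2 m[φ4→L] = [1, 4]
r2 m[φ5→N] = [4, 4]
r2 m[φ6→N] = [6, 5]
r2 m[Q→φ0] = [11, 8]
r2 m[Q→φ2] = [14, 11]
r2 m[J→φ3] = [1, 1]
r2 m[L→φ0] = [96, 216]
r2 m[L→φ1] = [120, 360]
r2 m[L→φ3] = [180, 240]
r2 m[L→φ4] = [1440, 540]
r2 m[E→φ2] = [1, 1]
r2 m[N→φ1] = [24, 20]
r2 m[N→φ5] = [36, 60]
r2 m[N→φ6] = [24, 48]
r3 m[φ0→Q] = [1944, 1656]
r3 m[φ0→L] = [147, 95]
r3 m[φ1→L] = [256, 128]
r3 m[φ1→N] = [1200, 2400]
r3 m[φ2→Q] = [11, 8]
r3 m[φ2→E] = [106, 136]
r3 m[φ3→J] = [1800, 1800]
r3 m[φ3→L] = [8, 9]
r3 m[φ4→L] = [1, 4]
r3 m[φ5→N] = [4, 4]
r3 m[φ6→N] = [6, 5]
r3 m[Q→φ0] = [11, 8]
r3 m[Q→φ2] = [14, 11]
r3 m[J→φ3] = [1, 1]
r3 m[L→φ0] = [96, 216]
r3 m[L→φ1] = [120, 360]
r3 m[L→φ3] = [180, 240]
r3 m[L→φ4] = [1440, 540]
r3 m[E→φ2] = [1, 1]
r3 m[N→φ1] = [24, 20]
r3 m[N→φ5] = [36, 60]
r3 m[N→φ6] = [24, 48]
r4 m[φ0→Q] = [1944, 1656]
r4 m[φ0→L] = [147, 95]
r4 m[φ1→L] = [256, 128]
r4 m[φ1→N] = [1200, 2400]
r4 m[φ2→Q] = [11, 8]
r4 m[φ2→E] = [106, 136]
r4 m[φ3→J] = [1800, 1800]
r4 m[φ3→L] = [8, 9]
r4 m[φ4→L] = [1, 4]
r4 m[φ5→N] = [4, 4]
r4 m[φ6→N] = [6, 5]
r4 m[Q→φ0] = [11, 8]
r4 m[Q→φ2] = [1944, 1656]
r4 m[J→φ3] = [1, 1]
r4 m[L→φ0] = [2048, 4608]
r4 m[L→φ1] = [1176, 3420]
r4 m[L→φ3] = [37632, 48640]
r4 m[L→φ4] = [301056, 109440]
r4 m[E→φ2] = [1, 1]
r4 m[N→φ1] = [24, 20]
r4 m[N→φ5] = [7200, 12000]
r4 m[N→φ6] = [4800, 9600]
r5 m[φ0→Q] = [41472, 35328]
r5 m[φ0→L] = [147, 95]
r5 m[φ1→L] = [256, 128]
r5 m[φ1→N] = [11544, 23088]
r5 m[φ2→Q] = [11, 8]
r5 m[φ2→E] = [14976, 19656]
r5 m[φ3→J] = [367104, 371712]
r5 m[φ3→L] = [8, 9]
r5 m[φ4→L] = [1, 4]
r5 m[φ5→N] = [4, 4]
r5 m[φ6→N] = [6, 5]
r5 m[Q→φ0] = [11, 8]
r5 m[Q→φ2] = [1944, 1656]
r5 m[J→φ3] = [1, 1]
r5 m[L→φ0] = [2048, 4608]
r5 m[L→φ1] = [1176, 3420]
r5 m[L→φ3] = [37632, 48640]
r5 m[L→φ4] = [301056, 109440]
r5 m[E→φ2] = [1, 1]
r5 m[N→φ1] = [24, 20]
r5 m[N→φ5] = [7200, 12000]
r5 m[N→φ6] = [4800, 9600]
r6 m[φ0→Q] = [41472, 35328]
r6 m[φ0→L] = [147, 95]
r6 m[φ1→L] = [256, 128]
r6 m[φ1→N] = [11544, 23088]
r6 m[φ2→Q] = [11, 8]
r6 m[φ2→E] = [14976, 19656]
r6 m[φ3→J] = [367104, 371712]
r6 m[φ3→L] = [8, 9]
r6 m[φ4→L] = [1, 4]
r6 m[φ5→N] = [4, 4]
r6 m[φ6→N] = [6, 5]
r6 m[Q→φ0] = [11, 8]
r6 m[Q→φ2] = [41472, 35328]
r6 m[J→φ3] = [1, 1]
r6 m[L→φ0] = [2048, 4608]
r6 m[L→φ1] = [1176, 3420]
r6 m[L→φ3] = [37632, 48640]
r6 m[L→φ4] = [301056, 109440]
r6 m[E→φ2] = [1, 1]
r6 m[N→φ1] = [24, 20]
r6 m[N→φ5] = [69264, 115440]
r6 m[N→φ6] = [46176, 92352]
r7 m[φ0→Q] = [41472, 35328]
r7 m[φ0→L] = [147, 95]
r7 m[φ1→L] = [256, 128]
r7 m[φ1→N] = [11544, 23088]
r7 m[φ2→Q] = [11, 8]
r7 m[φ2→E] = [319488, 419328]
r7 m[φ3→J] = [367104, 371712]
r7 m[φ3→L] = [8, 9]
r7 m[φ4→L] = [1, 4]
r7 m[φ5→N] = [4, 4]
r7 m[φ6→N] = [6, 5]
r7 m[Q→φ0] = [11, 8]
r7 m[Q→φ2] = [41472, 35328]
r7 m[J→φ3] = [1, 1]
r7 m[L→φ0] = [2048, 4608]
r7 m[L→φ1] = [1176, 3420]
r7 m[L→φ3] = [37632, 48640]
r7 m[L→φ4] = [301056, 109440]
r7 m[E→φ2] = [1, 1]
r7 m[N→φ1] = [24, 20]
r7 m[N→φ5] = [69264, 115440]
r7 m[N→φ6] = [46176, 92352]
r8 m[φ0→Q] = [41472, 35328]
r8 m[φ0→L] = [147, 95]
r8 m[φ1→L] = [256, 128]
r8 m[φ1→N] = [11544, 23088]
r8 m[φ2→Q] = [11, 8]
r8 m[φ2→E] = [319488, 419328]
r8 m[φ3→J] = [367104, 371712]
r8 m[φ3→L] = [8, 9]
r8 m[φ4→L] = [1, 4]
r8 m[φ5→N] = [4, 4]
r8 m[φ6→N] = [6, 5]
r8 m[Q→φ0] = [11, 8]
r8 m[Q→φ2] = [41472, 35328]
r8 m[J→φ3] = [1, 1]
r8 m[L→φ0] = [2048, 4608]
r8 m[L→φ1] = [1176, 3420]
r8 m[L→φ3] = [37632, 48640]
r8 m[L→φ4] = [301056, 109440]
r8 m[E→φ2] = [1, 1]
r8 m[N→φ1] = [24, 20]
r8 m[N→φ5] = [69264, 115440]
r8 m[N→φ6] = [46176, 92352]
fixed point reached at round 8
b[L] = ⊗ incoming = [301056, 437760]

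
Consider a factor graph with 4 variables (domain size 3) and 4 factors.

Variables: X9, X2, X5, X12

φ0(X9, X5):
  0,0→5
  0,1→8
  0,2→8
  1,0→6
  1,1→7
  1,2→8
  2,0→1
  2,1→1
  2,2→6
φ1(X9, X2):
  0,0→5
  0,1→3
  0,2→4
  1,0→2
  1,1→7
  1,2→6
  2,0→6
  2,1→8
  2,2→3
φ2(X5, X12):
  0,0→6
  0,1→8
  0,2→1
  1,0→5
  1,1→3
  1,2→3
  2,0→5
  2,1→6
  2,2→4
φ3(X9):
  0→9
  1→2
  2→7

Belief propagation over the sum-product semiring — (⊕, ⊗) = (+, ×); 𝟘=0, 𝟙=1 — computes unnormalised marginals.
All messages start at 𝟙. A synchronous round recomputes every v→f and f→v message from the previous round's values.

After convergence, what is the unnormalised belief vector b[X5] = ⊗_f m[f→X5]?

b[X5] = [12585, 13123, 27270]

init: all messages = 𝟙 over 3 values
r1 m[φ0→X9] = [21, 21, 8]
r1 m[φ0→X5] = [12, 16, 22]
r1 m[φ1→X9] = [12, 15, 17]
r1 m[φ1→X2] = [13, 18, 13]
r1 m[φ2→X5] = [15, 11, 15]
r1 m[φ2→X12] = [16, 17, 8]
r1 m[φ3→X9] = [9, 2, 7]
r1 m[X9→φ0] = [1, 1, 1]
r1 m[X9→φ1] = [1, 1, 1]
r1 m[X9→φ3] = [1, 1, 1]
r1 m[X2→φ1] = [1, 1, 1]
r1 m[X5→φ0] = [1, 1, 1]
r1 m[X5→φ2] = [1, 1, 1]
r1 m[X12→φ2] = [1, 1, 1]
r2 m[φ0→X9] = [21, 21, 8]
r2 m[φ0→X5] = [12, 16, 22]
r2 m[φ1→X9] = [12, 15, 17]
r2 m[φ1→X2] = [13, 18, 13]
r2 m[φ2→X5] = [15, 11, 15]
r2 m[φ2→X12] = [16, 17, 8]
r2 m[φ3→X9] = [9, 2, 7]
r2 m[X9→φ0] = [108, 30, 119]
r2 m[X9→φ1] = [189, 42, 56]
r2 m[X9→φ3] = [252, 315, 136]
r2 m[X2→φ1] = [1, 1, 1]
r2 m[X5→φ0] = [15, 11, 15]
r2 m[X5→φ2] = [12, 16, 22]
r2 m[X12→φ2] = [1, 1, 1]
r3 m[φ0→X9] = [283, 287, 116]
r3 m[φ0→X5] = [839, 1193, 1818]
r3 m[φ1→X9] = [12, 15, 17]
r3 m[φ1→X2] = [1365, 1309, 1176]
r3 m[φ2→X5] = [15, 11, 15]
r3 m[φ2→X12] = [262, 276, 148]
r3 m[φ3→X9] = [9, 2, 7]
r3 m[X9→φ0] = [108, 30, 119]
r3 m[X9→φ1] = [189, 42, 56]
r3 m[X9→φ3] = [252, 315, 136]
r3 m[X2→φ1] = [1, 1, 1]
r3 m[X5→φ0] = [15, 11, 15]
r3 m[X5→φ2] = [12, 16, 22]
r3 m[X12→φ2] = [1, 1, 1]
r4 m[φ0→X9] = [283, 287, 116]
r4 m[φ0→X5] = [839, 1193, 1818]
r4 m[φ1→X9] = [12, 15, 17]
r4 m[φ1→X2] = [1365, 1309, 1176]
r4 m[φ2→X5] = [15, 11, 15]
r4 m[φ2→X12] = [262, 276, 148]
r4 m[φ3→X9] = [9, 2, 7]
r4 m[X9→φ0] = [108, 30, 119]
r4 m[X9→φ1] = [2547, 574, 812]
r4 m[X9→φ3] = [3396, 4305, 1972]
r4 m[X2→φ1] = [1, 1, 1]
r4 m[X5→φ0] = [15, 11, 15]
r4 m[X5→φ2] = [839, 1193, 1818]
r4 m[X12→φ2] = [1, 1, 1]
r5 m[φ0→X9] = [283, 287, 116]
r5 m[φ0→X5] = [839, 1193, 1818]
r5 m[φ1→X9] = [12, 15, 17]
r5 m[φ1→X2] = [18755, 18155, 16068]
r5 m[φ2→X5] = [15, 11, 15]
r5 m[φ2→X12] = [20089, 21199, 11690]
r5 m[φ3→X9] = [9, 2, 7]
r5 m[X9→φ0] = [108, 30, 119]
r5 m[X9→φ1] = [2547, 574, 812]
r5 m[X9→φ3] = [3396, 4305, 1972]
r5 m[X2→φ1] = [1, 1, 1]
r5 m[X5→φ0] = [15, 11, 15]
r5 m[X5→φ2] = [839, 1193, 1818]
r5 m[X12→φ2] = [1, 1, 1]
r6 m[φ0→X9] = [283, 287, 116]
r6 m[φ0→X5] = [839, 1193, 1818]
r6 m[φ1→X9] = [12, 15, 17]
r6 m[φ1→X2] = [18755, 18155, 16068]
r6 m[φ2→X5] = [15, 11, 15]
r6 m[φ2→X12] = [20089, 21199, 11690]
r6 m[φ3→X9] = [9, 2, 7]
r6 m[X9→φ0] = [108, 30, 119]
r6 m[X9→φ1] = [2547, 574, 812]
r6 m[X9→φ3] = [3396, 4305, 1972]
r6 m[X2→φ1] = [1, 1, 1]
r6 m[X5→φ0] = [15, 11, 15]
r6 m[X5→φ2] = [839, 1193, 1818]
r6 m[X12→φ2] = [1, 1, 1]
fixed point reached at round 6
b[X5] = ⊗ incoming = [12585, 13123, 27270]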